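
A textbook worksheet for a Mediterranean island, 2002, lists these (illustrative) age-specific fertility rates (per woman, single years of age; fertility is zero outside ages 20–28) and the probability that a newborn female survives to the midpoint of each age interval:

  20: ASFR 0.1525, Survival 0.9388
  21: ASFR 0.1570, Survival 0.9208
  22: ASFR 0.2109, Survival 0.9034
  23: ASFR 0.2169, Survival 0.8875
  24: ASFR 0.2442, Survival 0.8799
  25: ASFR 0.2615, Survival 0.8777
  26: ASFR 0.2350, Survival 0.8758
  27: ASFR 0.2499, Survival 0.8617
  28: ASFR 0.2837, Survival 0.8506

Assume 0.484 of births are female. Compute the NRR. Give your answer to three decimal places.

Proportion female at birth = 0.484.
Weighting each age-specific rate by interval width and survival:
  20: 1 × 0.1525 × 0.9388 = 0.14317
  21: 1 × 0.1570 × 0.9208 = 0.14457
  22: 1 × 0.2109 × 0.9034 = 0.19053
  23: 1 × 0.2169 × 0.8875 = 0.19250
  24: 1 × 0.2442 × 0.8799 = 0.21487
  25: 1 × 0.2615 × 0.8777 = 0.22952
  26: 1 × 0.2350 × 0.8758 = 0.20581
  27: 1 × 0.2499 × 0.8617 = 0.21534
  28: 1 × 0.2837 × 0.8506 = 0.24132
Sum = 1.77763
NRR = 0.484 × 1.77763 = 0.86037

0.860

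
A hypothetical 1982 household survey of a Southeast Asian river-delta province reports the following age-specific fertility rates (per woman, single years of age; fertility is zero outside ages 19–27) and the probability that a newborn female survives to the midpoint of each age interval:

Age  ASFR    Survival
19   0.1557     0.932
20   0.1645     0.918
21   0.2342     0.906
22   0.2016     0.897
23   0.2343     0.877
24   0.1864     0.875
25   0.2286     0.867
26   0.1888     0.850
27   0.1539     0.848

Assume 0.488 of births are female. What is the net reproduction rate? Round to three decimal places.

Proportion female at birth = 0.488.
Each age group contributes 1 × ASFR × survival:
  19: 1 × 0.1557 × 0.932 = 0.14511
  20: 1 × 0.1645 × 0.918 = 0.15101
  21: 1 × 0.2342 × 0.906 = 0.21219
  22: 1 × 0.2016 × 0.897 = 0.18084
  23: 1 × 0.2343 × 0.877 = 0.20548
  24: 1 × 0.1864 × 0.875 = 0.16310
  25: 1 × 0.2286 × 0.867 = 0.19820
  26: 1 × 0.1888 × 0.850 = 0.16048
  27: 1 × 0.1539 × 0.848 = 0.13051
Sum = 1.54692
NRR = 0.488 × 1.54692 = 0.75490

0.755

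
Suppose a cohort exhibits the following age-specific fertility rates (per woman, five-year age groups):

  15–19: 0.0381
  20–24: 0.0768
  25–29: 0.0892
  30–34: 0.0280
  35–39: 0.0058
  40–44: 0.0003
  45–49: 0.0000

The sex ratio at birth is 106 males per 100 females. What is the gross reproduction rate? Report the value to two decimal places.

0.58

Proportion female at birth = 100 / (100 + 106) = 0.48544.
Sum of ASFRs = 0.0381 + 0.0768 + 0.0892 + 0.0280 + 0.0058 + 0.0003 + 0.0000 = 0.2382
TFR = 5 × 0.2382 = 1.191
GRR = 0.48544 × 1.191 = 0.57816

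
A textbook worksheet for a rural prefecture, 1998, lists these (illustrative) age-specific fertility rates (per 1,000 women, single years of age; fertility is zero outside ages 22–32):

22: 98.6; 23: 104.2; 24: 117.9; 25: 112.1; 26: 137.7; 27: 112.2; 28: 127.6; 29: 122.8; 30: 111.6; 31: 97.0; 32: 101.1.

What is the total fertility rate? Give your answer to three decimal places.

Sum of ASFRs = 98.6 + 104.2 + 117.9 + 112.1 + 137.7 + 112.2 + 127.6 + 122.8 + 111.6 + 97.0 + 101.1 = 1242.8
TFR = 1242.8 / 1000 = 1.2428

1.243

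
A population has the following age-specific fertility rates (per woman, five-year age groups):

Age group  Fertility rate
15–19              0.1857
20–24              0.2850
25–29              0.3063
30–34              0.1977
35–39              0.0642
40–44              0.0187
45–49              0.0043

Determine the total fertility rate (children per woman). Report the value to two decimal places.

Sum of ASFRs = 0.1857 + 0.2850 + 0.3063 + 0.1977 + 0.0642 + 0.0187 + 0.0043 = 1.0619
TFR = 5 × 1.0619 = 5.3095

5.31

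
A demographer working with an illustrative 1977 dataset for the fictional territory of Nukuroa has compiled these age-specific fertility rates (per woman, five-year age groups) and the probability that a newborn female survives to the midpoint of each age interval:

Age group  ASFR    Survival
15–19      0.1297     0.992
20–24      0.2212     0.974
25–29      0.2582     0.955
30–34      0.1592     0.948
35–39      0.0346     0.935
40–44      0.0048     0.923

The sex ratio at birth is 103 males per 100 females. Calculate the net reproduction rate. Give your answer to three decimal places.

1.917

Proportion female at birth = 100 / (100 + 103) = 0.49261.
Survival-weighted fertility by age (5·fₓ·Sₓ):
  15–19: 5 × 0.1297 × 0.992 = 0.64331
  20–24: 5 × 0.2212 × 0.974 = 1.07724
  25–29: 5 × 0.2582 × 0.955 = 1.23291
  30–34: 5 × 0.1592 × 0.948 = 0.75461
  35–39: 5 × 0.0346 × 0.935 = 0.16176
  40–44: 5 × 0.0048 × 0.923 = 0.02215
Sum = 3.89198
NRR = 0.49261 × 3.89198 = 1.91723
An NRR exceeding 1 indicates intrinsic growth under these rates.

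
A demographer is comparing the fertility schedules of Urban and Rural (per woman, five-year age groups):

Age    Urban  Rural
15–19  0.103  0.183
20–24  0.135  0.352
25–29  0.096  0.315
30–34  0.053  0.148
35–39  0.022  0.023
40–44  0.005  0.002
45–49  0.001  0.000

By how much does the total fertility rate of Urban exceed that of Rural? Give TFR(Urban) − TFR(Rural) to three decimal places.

-3.040

Urban:
  Sum of ASFRs = 0.103 + 0.135 + 0.096 + 0.053 + 0.022 + 0.005 + 0.001 = 0.415
  TFR = 5 × 0.415 = 2.075
Rural:
  Sum of ASFRs = 0.183 + 0.352 + 0.315 + 0.148 + 0.023 + 0.002 + 0.000 = 1.023
  TFR = 5 × 1.023 = 5.115
Difference = 2.075 − 5.115 = -3.04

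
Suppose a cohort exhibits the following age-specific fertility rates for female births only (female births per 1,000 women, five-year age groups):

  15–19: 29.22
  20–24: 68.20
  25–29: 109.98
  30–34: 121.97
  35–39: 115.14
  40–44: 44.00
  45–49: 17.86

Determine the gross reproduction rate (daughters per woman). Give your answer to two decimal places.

2.53

Sum of female ASFRs = 29.22 + 68.20 + 109.98 + 121.97 + 115.14 + 44.00 + 17.86 = 506.37
GRR = 5 × 506.37 / 1000 = 2.53185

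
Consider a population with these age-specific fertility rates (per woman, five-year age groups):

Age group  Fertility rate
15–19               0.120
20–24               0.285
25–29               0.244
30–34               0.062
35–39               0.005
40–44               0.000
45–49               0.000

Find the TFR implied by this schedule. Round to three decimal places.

3.580

Sum of ASFRs = 0.120 + 0.285 + 0.244 + 0.062 + 0.005 + 0.000 + 0.000 = 0.716
TFR = 5 × 0.716 = 3.58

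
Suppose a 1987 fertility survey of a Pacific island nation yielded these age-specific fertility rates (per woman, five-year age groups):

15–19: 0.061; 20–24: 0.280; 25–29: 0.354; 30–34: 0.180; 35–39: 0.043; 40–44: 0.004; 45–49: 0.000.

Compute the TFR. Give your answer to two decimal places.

4.61

Sum of ASFRs = 0.061 + 0.280 + 0.354 + 0.180 + 0.043 + 0.004 + 0.000 = 0.922
TFR = 5 × 0.922 = 4.61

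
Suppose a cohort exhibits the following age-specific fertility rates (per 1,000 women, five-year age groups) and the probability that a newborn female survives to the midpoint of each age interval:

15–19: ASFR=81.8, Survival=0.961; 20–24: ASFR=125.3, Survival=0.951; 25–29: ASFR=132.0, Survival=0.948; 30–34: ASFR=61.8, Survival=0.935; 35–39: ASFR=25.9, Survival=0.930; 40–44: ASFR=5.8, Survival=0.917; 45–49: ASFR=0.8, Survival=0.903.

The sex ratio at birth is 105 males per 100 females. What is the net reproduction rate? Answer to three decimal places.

Proportion female at birth = 100 / (100 + 105) = 0.48780.
Per-age-group product (5 × ASFR × survival probability):
  15–19: 5 × 81.8/1000 × 0.961 = 0.39305
  20–24: 5 × 125.3/1000 × 0.951 = 0.59580
  25–29: 5 × 132.0/1000 × 0.948 = 0.62568
  30–34: 5 × 61.8/1000 × 0.935 = 0.28892
  35–39: 5 × 25.9/1000 × 0.930 = 0.12044
  40–44: 5 × 5.8/1000 × 0.917 = 0.02659
  45–49: 5 × 0.8/1000 × 0.903 = 0.00361
Sum = 2.05409
NRR = 0.48780 × 2.05409 = 1.00199

1.002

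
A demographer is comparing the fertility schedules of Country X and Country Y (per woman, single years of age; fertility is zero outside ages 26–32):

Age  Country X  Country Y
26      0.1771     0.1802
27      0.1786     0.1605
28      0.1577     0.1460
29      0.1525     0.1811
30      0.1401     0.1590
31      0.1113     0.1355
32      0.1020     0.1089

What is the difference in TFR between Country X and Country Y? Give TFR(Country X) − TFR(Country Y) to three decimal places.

-0.052

Country X:
  Sum of ASFRs = 0.1771 + 0.1786 + 0.1577 + 0.1525 + 0.1401 + 0.1113 + 0.1020 = 1.0193
  TFR = 1.0193
Country Y:
  Sum of ASFRs = 0.1802 + 0.1605 + 0.1460 + 0.1811 + 0.1590 + 0.1355 + 0.1089 = 1.0712
  TFR = 1.0712
Difference = 1.0193 − 1.0712 = -0.0519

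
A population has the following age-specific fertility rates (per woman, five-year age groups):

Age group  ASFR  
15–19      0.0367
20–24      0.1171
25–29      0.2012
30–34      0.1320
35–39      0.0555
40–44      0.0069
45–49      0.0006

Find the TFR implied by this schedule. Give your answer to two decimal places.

Sum of ASFRs = 0.0367 + 0.1171 + 0.2012 + 0.1320 + 0.0555 + 0.0069 + 0.0006 = 0.5500
TFR = 5 × 0.5500 = 2.75

2.75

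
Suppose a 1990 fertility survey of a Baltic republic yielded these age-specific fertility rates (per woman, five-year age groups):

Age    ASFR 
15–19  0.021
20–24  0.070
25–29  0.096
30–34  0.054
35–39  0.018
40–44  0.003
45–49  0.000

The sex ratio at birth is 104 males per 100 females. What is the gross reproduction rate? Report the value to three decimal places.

Proportion female at birth = 100 / (100 + 104) = 0.49020.
Sum of ASFRs = 0.021 + 0.070 + 0.096 + 0.054 + 0.018 + 0.003 + 0.000 = 0.262
TFR = 5 × 0.262 = 1.31
GRR = 0.49020 × 1.31 = 0.64216

0.642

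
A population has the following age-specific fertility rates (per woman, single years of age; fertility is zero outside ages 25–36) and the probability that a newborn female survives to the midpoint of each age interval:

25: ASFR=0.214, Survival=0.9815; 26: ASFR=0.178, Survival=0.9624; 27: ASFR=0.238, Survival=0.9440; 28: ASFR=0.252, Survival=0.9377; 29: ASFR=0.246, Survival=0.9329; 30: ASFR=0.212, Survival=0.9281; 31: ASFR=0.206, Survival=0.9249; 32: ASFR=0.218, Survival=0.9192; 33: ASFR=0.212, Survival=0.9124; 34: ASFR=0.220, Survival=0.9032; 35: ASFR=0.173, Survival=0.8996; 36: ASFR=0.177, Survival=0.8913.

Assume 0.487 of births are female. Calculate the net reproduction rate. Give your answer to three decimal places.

1.152

Proportion female at birth = 0.487.
Each age group contributes 1 × ASFR × survival:
  25: 1 × 0.214 × 0.9815 = 0.21004
  26: 1 × 0.178 × 0.9624 = 0.17131
  27: 1 × 0.238 × 0.9440 = 0.22467
  28: 1 × 0.252 × 0.9377 = 0.23630
  29: 1 × 0.246 × 0.9329 = 0.22949
  30: 1 × 0.212 × 0.9281 = 0.19676
  31: 1 × 0.206 × 0.9249 = 0.19053
  32: 1 × 0.218 × 0.9192 = 0.20039
  33: 1 × 0.212 × 0.9124 = 0.19343
  34: 1 × 0.220 × 0.9032 = 0.19870
  35: 1 × 0.173 × 0.8996 = 0.15563
  36: 1 × 0.177 × 0.8913 = 0.15776
Sum = 2.36501
NRR = 0.487 × 2.36501 = 1.15176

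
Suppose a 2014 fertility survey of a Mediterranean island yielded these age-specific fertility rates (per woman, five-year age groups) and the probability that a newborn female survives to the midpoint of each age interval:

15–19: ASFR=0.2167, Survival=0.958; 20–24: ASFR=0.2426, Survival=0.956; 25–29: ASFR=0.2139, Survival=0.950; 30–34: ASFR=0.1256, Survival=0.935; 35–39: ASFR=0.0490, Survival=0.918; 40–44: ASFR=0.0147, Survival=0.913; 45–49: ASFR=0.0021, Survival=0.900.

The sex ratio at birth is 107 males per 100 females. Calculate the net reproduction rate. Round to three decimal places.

1.982

Proportion female at birth = 100 / (100 + 107) = 0.48309.
Survival-weighted fertility by age (5·fₓ·Sₓ):
  15–19: 5 × 0.2167 × 0.958 = 1.03799
  20–24: 5 × 0.2426 × 0.956 = 1.15963
  25–29: 5 × 0.2139 × 0.950 = 1.01603
  30–34: 5 × 0.1256 × 0.935 = 0.58718
  35–39: 5 × 0.0490 × 0.918 = 0.22491
  40–44: 5 × 0.0147 × 0.913 = 0.06711
  45–49: 5 × 0.0021 × 0.900 = 0.00945
Sum = 4.10230
NRR = 0.48309 × 4.10230 = 1.98178
NRR > 1, so each generation more than replaces itself.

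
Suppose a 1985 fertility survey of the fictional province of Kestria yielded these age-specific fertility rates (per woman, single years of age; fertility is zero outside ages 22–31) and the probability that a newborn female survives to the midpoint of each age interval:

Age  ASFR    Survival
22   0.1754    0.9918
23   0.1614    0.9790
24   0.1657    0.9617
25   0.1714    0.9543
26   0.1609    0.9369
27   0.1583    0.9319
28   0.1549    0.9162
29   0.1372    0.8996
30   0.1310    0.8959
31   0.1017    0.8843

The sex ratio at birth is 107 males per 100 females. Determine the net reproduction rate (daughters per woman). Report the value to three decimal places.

Proportion female at birth = 100 / (100 + 107) = 0.48309.
Each age group contributes 1 × ASFR × survival:
  22: 1 × 0.1754 × 0.9918 = 0.17396
  23: 1 × 0.1614 × 0.9790 = 0.15801
  24: 1 × 0.1657 × 0.9617 = 0.15935
  25: 1 × 0.1714 × 0.9543 = 0.16357
  26: 1 × 0.1609 × 0.9369 = 0.15075
  27: 1 × 0.1583 × 0.9319 = 0.14752
  28: 1 × 0.1549 × 0.9162 = 0.14192
  29: 1 × 0.1372 × 0.8996 = 0.12343
  30: 1 × 0.1310 × 0.8959 = 0.11736
  31: 1 × 0.1017 × 0.8843 = 0.08993
Sum = 1.42580
NRR = 0.48309 × 1.42580 = 0.68879
With NRR below 1 the population is below replacement fertility.

0.689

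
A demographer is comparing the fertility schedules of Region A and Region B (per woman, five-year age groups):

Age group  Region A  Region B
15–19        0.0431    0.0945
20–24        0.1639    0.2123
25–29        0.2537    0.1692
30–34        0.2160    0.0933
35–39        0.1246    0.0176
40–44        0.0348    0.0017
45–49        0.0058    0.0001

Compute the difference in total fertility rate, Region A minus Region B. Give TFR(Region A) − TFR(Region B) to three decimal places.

Region A:
  Sum of ASFRs = 0.0431 + 0.1639 + 0.2537 + 0.2160 + 0.1246 + 0.0348 + 0.0058 = 0.8419
  TFR = 5 × 0.8419 = 4.2095
Region B:
  Sum of ASFRs = 0.0945 + 0.2123 + 0.1692 + 0.0933 + 0.0176 + 0.0017 + 0.0001 = 0.5887
  TFR = 5 × 0.5887 = 2.9435
Difference = 4.2095 − 2.9435 = 1.266

1.266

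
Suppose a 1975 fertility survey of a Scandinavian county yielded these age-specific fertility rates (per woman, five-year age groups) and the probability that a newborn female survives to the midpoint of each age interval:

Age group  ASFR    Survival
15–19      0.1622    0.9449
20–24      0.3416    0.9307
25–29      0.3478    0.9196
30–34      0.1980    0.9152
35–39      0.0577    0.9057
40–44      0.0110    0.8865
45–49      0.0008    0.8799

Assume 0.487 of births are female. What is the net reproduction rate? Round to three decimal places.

Proportion female at birth = 0.487.
Weighting each age-specific rate by interval width and survival:
  15–19: 5 × 0.1622 × 0.9449 = 0.76631
  20–24: 5 × 0.3416 × 0.9307 = 1.58964
  25–29: 5 × 0.3478 × 0.9196 = 1.59918
  30–34: 5 × 0.1980 × 0.9152 = 0.90605
  35–39: 5 × 0.0577 × 0.9057 = 0.26129
  40–44: 5 × 0.0110 × 0.8865 = 0.04876
  45–49: 5 × 0.0008 × 0.8799 = 0.00352
Sum = 5.17475
NRR = 0.487 × 5.17475 = 2.52010
NRR > 1, so each generation more than replaces itself.

2.520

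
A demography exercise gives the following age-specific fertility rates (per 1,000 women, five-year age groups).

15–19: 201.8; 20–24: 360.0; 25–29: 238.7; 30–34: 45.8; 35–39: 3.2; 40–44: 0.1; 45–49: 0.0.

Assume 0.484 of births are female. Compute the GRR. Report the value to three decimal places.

2.056

Proportion female at birth = 0.484.
Sum of ASFRs = 201.8 + 360.0 + 238.7 + 45.8 + 3.2 + 0.1 + 0.0 = 849.6
TFR = 5 × 849.6 / 1000 = 4.248
GRR = 0.484 × 4.248 = 2.05603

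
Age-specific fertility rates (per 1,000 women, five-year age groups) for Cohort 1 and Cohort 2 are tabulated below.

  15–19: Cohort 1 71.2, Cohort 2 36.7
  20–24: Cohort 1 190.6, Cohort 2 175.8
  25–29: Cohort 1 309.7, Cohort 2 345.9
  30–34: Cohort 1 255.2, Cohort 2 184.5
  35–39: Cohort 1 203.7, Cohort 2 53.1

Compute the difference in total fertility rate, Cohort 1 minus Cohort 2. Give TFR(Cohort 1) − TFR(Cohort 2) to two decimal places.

Cohort 1:
  Sum of ASFRs = 71.2 + 190.6 + 309.7 + 255.2 + 203.7 = 1030.4
  TFR = 5 × 1030.4 / 1000 = 5.152
Cohort 2:
  Sum of ASFRs = 36.7 + 175.8 + 345.9 + 184.5 + 53.1 = 796.0
  TFR = 5 × 796.0 / 1000 = 3.98
Difference = 5.152 − 3.98 = 1.172

1.17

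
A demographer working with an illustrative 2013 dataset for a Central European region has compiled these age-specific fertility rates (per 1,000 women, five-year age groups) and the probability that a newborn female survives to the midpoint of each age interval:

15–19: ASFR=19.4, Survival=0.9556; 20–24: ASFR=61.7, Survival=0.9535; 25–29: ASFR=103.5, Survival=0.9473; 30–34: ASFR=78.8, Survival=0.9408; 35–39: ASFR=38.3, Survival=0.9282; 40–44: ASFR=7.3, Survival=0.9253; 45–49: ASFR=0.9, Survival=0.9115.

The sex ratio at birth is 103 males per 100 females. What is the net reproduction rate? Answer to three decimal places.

0.721

Proportion female at birth = 100 / (100 + 103) = 0.49261.
Per-age-group product (5 × ASFR × survival probability):
  15–19: 5 × 19.4/1000 × 0.9556 = 0.09269
  20–24: 5 × 61.7/1000 × 0.9535 = 0.29415
  25–29: 5 × 103.5/1000 × 0.9473 = 0.49023
  30–34: 5 × 78.8/1000 × 0.9408 = 0.37068
  35–39: 5 × 38.3/1000 × 0.9282 = 0.17775
  40–44: 5 × 7.3/1000 × 0.9253 = 0.03377
  45–49: 5 × 0.9/1000 × 0.9115 = 0.00410
Sum = 1.46337
NRR = 0.49261 × 1.46337 = 0.72087
With NRR below 1 the population is below replacement fertility.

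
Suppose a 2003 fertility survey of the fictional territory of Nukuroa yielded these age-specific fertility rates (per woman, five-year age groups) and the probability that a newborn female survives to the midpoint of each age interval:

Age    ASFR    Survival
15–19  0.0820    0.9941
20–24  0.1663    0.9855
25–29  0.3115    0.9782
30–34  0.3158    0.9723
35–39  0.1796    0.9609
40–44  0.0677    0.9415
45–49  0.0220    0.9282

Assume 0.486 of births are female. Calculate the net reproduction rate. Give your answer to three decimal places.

Proportion female at birth = 0.486.
Each age group contributes 5 × ASFR × survival:
  15–19: 5 × 0.0820 × 0.9941 = 0.40758
  20–24: 5 × 0.1663 × 0.9855 = 0.81944
  25–29: 5 × 0.3115 × 0.9782 = 1.52355
  30–34: 5 × 0.3158 × 0.9723 = 1.53526
  35–39: 5 × 0.1796 × 0.9609 = 0.86289
  40–44: 5 × 0.0677 × 0.9415 = 0.31870
  45–49: 5 × 0.0220 × 0.9282 = 0.10210
Sum = 5.56952
NRR = 0.486 × 5.56952 = 2.70679
With NRR above 1 the population is above replacement fertility.

2.707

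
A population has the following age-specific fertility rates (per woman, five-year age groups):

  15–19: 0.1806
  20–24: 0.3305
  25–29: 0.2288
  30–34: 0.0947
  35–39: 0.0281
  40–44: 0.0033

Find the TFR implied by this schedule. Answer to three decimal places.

4.330

Sum of ASFRs = 0.1806 + 0.3305 + 0.2288 + 0.0947 + 0.0281 + 0.0033 = 0.8660
TFR = 5 × 0.8660 = 4.33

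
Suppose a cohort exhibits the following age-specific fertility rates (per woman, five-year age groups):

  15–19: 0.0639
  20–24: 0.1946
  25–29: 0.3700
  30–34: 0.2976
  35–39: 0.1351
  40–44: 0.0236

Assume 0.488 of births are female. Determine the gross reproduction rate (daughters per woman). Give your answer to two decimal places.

Proportion female at birth = 0.488.
Sum of ASFRs = 0.0639 + 0.1946 + 0.3700 + 0.2976 + 0.1351 + 0.0236 = 1.0848
TFR = 5 × 1.0848 = 5.424
GRR = 0.488 × 5.424 = 2.64691

2.65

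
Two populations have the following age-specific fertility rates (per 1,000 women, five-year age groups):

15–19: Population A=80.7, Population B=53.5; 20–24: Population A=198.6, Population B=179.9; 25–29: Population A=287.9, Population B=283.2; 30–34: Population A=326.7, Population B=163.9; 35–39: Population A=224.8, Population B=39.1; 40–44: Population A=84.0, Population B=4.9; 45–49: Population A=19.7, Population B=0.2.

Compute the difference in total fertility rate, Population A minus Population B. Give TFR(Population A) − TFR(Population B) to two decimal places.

2.49

Population A:
  Sum of ASFRs = 80.7 + 198.6 + 287.9 + 326.7 + 224.8 + 84.0 + 19.7 = 1222.4
  TFR = 5 × 1222.4 / 1000 = 6.112
Population B:
  Sum of ASFRs = 53.5 + 179.9 + 283.2 + 163.9 + 39.1 + 4.9 + 0.2 = 724.7
  TFR = 5 × 724.7 / 1000 = 3.6235
Difference = 6.112 − 3.6235 = 2.4885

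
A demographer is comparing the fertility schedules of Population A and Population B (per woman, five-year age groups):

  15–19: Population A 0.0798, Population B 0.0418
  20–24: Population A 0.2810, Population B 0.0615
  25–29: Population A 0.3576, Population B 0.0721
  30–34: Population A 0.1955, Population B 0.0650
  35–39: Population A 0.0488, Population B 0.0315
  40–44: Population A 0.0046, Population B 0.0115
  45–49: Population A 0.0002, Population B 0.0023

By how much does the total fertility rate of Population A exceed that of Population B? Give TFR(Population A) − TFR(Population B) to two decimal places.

3.41

Population A:
  Sum of ASFRs = 0.0798 + 0.2810 + 0.3576 + 0.1955 + 0.0488 + 0.0046 + 0.0002 = 0.9675
  TFR = 5 × 0.9675 = 4.8375
Population B:
  Sum of ASFRs = 0.0418 + 0.0615 + 0.0721 + 0.0650 + 0.0315 + 0.0115 + 0.0023 = 0.2857
  TFR = 5 × 0.2857 = 1.4285
Difference = 4.8375 − 1.4285 = 3.409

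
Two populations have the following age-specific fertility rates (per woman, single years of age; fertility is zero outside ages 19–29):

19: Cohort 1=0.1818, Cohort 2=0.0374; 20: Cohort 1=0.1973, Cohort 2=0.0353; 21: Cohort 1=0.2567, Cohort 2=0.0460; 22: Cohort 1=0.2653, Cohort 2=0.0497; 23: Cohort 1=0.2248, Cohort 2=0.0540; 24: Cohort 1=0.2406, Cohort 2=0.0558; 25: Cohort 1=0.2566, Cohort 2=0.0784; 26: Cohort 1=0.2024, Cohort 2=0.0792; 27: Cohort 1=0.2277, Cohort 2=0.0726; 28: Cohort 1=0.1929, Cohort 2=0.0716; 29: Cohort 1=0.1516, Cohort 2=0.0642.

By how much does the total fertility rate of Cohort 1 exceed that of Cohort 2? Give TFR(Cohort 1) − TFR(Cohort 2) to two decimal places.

Cohort 1:
  Sum of ASFRs = 0.1818 + 0.1973 + 0.2567 + 0.2653 + 0.2248 + 0.2406 + 0.2566 + 0.2024 + 0.2277 + 0.1929 + 0.1516 = 2.3977
  TFR = 2.3977
Cohort 2:
  Sum of ASFRs = 0.0374 + 0.0353 + 0.0460 + 0.0497 + 0.0540 + 0.0558 + 0.0784 + 0.0792 + 0.0726 + 0.0716 + 0.0642 = 0.6442
  TFR = 0.6442
Difference = 2.3977 − 0.6442 = 1.7535

1.75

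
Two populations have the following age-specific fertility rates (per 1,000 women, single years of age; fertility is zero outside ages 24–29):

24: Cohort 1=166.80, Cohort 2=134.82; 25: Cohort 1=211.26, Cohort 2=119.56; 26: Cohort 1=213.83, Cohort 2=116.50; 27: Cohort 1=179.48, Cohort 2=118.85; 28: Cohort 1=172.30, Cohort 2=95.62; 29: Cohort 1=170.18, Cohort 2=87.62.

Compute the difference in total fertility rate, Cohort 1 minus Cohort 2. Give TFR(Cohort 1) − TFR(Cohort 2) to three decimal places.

0.441

Cohort 1:
  Sum of ASFRs = 166.80 + 211.26 + 213.83 + 179.48 + 172.30 + 170.18 = 1113.85
  TFR = 1113.85 / 1000 = 1.11385
Cohort 2:
  Sum of ASFRs = 134.82 + 119.56 + 116.50 + 118.85 + 95.62 + 87.62 = 672.97
  TFR = 672.97 / 1000 = 0.67297
Difference = 1.11385 − 0.67297 = 0.44088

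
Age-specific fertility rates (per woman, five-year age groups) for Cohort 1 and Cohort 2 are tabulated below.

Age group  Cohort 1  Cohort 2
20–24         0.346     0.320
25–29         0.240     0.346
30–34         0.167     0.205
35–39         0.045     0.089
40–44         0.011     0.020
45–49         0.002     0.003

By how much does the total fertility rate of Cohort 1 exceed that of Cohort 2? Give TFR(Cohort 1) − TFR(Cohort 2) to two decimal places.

Cohort 1:
  Sum of ASFRs = 0.346 + 0.240 + 0.167 + 0.045 + 0.011 + 0.002 = 0.811
  TFR = 5 × 0.811 = 4.055
Cohort 2:
  Sum of ASFRs = 0.320 + 0.346 + 0.205 + 0.089 + 0.020 + 0.003 = 0.983
  TFR = 5 × 0.983 = 4.915
Difference = 4.055 − 4.915 = -0.86

-0.86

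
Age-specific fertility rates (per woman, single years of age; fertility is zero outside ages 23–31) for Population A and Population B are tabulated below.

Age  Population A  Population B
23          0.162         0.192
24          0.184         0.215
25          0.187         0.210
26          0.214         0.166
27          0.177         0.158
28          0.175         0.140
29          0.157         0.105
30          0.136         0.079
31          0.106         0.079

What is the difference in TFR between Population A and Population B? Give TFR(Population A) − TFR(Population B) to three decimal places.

Population A:
  Sum of ASFRs = 0.162 + 0.184 + 0.187 + 0.214 + 0.177 + 0.175 + 0.157 + 0.136 + 0.106 = 1.498
  TFR = 1.498
Population B:
  Sum of ASFRs = 0.192 + 0.215 + 0.210 + 0.166 + 0.158 + 0.140 + 0.105 + 0.079 + 0.079 = 1.344
  TFR = 1.344
Difference = 1.498 − 1.344 = 0.154

0.154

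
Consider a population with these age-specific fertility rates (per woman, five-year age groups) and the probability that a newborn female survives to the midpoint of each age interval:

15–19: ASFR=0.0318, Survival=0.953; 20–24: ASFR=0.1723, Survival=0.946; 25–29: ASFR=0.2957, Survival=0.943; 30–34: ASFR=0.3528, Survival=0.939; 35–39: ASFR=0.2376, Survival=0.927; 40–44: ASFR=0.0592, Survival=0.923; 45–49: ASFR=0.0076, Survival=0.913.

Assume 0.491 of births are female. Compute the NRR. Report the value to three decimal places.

Proportion female at birth = 0.491.
Per-age-group product (5 × ASFR × survival probability):
  15–19: 5 × 0.0318 × 0.953 = 0.15153
  20–24: 5 × 0.1723 × 0.946 = 0.81498
  25–29: 5 × 0.2957 × 0.943 = 1.39423
  30–34: 5 × 0.3528 × 0.939 = 1.65640
  35–39: 5 × 0.2376 × 0.927 = 1.10128
  40–44: 5 × 0.0592 × 0.923 = 0.27321
  45–49: 5 × 0.0076 × 0.913 = 0.03469
Sum = 5.42632
NRR = 0.491 × 5.42632 = 2.66432

2.664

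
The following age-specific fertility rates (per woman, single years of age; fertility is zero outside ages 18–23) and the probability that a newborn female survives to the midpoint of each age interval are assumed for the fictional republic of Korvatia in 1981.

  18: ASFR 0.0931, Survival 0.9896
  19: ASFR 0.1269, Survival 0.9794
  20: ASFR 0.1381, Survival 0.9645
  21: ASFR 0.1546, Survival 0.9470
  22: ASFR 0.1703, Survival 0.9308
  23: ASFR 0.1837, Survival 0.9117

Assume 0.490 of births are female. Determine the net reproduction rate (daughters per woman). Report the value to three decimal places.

Proportion female at birth = 0.490.
Per-age-group product (1 × ASFR × survival probability):
  18: 1 × 0.0931 × 0.9896 = 0.09213
  19: 1 × 0.1269 × 0.9794 = 0.12429
  20: 1 × 0.1381 × 0.9645 = 0.13320
  21: 1 × 0.1546 × 0.9470 = 0.14641
  22: 1 × 0.1703 × 0.9308 = 0.15852
  23: 1 × 0.1837 × 0.9117 = 0.16748
Sum = 0.82203
NRR = 0.490 × 0.82203 = 0.40279
An NRR under 1 implies long-run decline under these rates.

0.403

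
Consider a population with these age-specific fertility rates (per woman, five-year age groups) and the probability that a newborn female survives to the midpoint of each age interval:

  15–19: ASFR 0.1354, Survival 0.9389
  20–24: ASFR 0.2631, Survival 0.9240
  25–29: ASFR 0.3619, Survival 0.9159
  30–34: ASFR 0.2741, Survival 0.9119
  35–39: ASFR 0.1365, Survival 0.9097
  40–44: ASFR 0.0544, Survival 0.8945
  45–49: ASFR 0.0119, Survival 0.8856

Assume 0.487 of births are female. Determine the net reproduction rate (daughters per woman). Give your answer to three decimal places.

2.764

Proportion female at birth = 0.487.
Per-age-group product (5 × ASFR × survival probability):
  15–19: 5 × 0.1354 × 0.9389 = 0.63564
  20–24: 5 × 0.2631 × 0.9240 = 1.21552
  25–29: 5 × 0.3619 × 0.9159 = 1.65732
  30–34: 5 × 0.2741 × 0.9119 = 1.24976
  35–39: 5 × 0.1365 × 0.9097 = 0.62087
  40–44: 5 × 0.0544 × 0.8945 = 0.24330
  45–49: 5 × 0.0119 × 0.8856 = 0.05269
Sum = 5.67510
NRR = 0.487 × 5.67510 = 2.76377
An NRR exceeding 1 indicates intrinsic growth under these rates.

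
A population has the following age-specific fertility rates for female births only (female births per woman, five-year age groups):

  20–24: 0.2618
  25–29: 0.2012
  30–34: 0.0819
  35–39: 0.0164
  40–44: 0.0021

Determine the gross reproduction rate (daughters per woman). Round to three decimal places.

Sum of female ASFRs = 0.2618 + 0.2012 + 0.0819 + 0.0164 + 0.0021 = 0.5634
GRR = 5 × 0.5634 = 2.817

2.817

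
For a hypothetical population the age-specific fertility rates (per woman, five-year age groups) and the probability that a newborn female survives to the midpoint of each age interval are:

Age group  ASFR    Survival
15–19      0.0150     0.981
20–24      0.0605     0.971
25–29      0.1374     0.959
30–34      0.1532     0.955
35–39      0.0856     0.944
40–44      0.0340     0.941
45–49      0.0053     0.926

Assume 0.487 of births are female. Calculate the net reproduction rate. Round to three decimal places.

Proportion female at birth = 0.487.
Survival-weighted fertility by age (5·fₓ·Sₓ):
  15–19: 5 × 0.0150 × 0.981 = 0.07358
  20–24: 5 × 0.0605 × 0.971 = 0.29373
  25–29: 5 × 0.1374 × 0.959 = 0.65883
  30–34: 5 × 0.1532 × 0.955 = 0.73153
  35–39: 5 × 0.0856 × 0.944 = 0.40403
  40–44: 5 × 0.0340 × 0.941 = 0.15997
  45–49: 5 × 0.0053 × 0.926 = 0.02454
Sum = 2.34621
NRR = 0.487 × 2.34621 = 1.14260

1.143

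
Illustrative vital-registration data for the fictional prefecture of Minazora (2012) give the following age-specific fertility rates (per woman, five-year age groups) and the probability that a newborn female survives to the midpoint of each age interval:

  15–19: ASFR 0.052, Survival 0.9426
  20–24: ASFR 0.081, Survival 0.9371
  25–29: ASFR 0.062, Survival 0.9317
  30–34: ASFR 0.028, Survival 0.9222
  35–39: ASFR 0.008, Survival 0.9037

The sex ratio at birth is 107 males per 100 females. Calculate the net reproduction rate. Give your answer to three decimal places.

0.521

Proportion female at birth = 100 / (100 + 107) = 0.48309.
Per-age-group product (5 × ASFR × survival probability):
  15–19: 5 × 0.052 × 0.9426 = 0.24508
  20–24: 5 × 0.081 × 0.9371 = 0.37953
  25–29: 5 × 0.062 × 0.9317 = 0.28883
  30–34: 5 × 0.028 × 0.9222 = 0.12911
  35–39: 5 × 0.008 × 0.9037 = 0.03615
Sum = 1.07870
NRR = 0.48309 × 1.07870 = 0.52111
With NRR below 1 the population is below replacement fertility.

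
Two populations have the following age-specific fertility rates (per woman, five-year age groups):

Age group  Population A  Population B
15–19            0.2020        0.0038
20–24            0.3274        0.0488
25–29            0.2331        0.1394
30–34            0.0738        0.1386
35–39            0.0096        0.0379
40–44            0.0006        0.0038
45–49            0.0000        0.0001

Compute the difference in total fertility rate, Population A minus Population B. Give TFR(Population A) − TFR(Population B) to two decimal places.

2.37

Population A:
  Sum of ASFRs = 0.2020 + 0.3274 + 0.2331 + 0.0738 + 0.0096 + 0.0006 + 0.0000 = 0.8465
  TFR = 5 × 0.8465 = 4.2325
Population B:
  Sum of ASFRs = 0.0038 + 0.0488 + 0.1394 + 0.1386 + 0.0379 + 0.0038 + 0.0001 = 0.3724
  TFR = 5 × 0.3724 = 1.862
Difference = 4.2325 − 1.862 = 2.3705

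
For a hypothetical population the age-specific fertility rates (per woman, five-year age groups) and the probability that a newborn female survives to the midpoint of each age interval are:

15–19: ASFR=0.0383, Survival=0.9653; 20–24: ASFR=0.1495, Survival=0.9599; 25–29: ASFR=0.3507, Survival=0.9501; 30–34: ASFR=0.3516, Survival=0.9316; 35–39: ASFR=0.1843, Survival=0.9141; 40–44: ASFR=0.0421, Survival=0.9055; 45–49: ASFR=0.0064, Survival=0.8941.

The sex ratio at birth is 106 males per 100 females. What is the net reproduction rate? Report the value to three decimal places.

2.557

Proportion female at birth = 100 / (100 + 106) = 0.48544.
Weighting each age-specific rate by interval width and survival:
  15–19: 5 × 0.0383 × 0.9653 = 0.18485
  20–24: 5 × 0.1495 × 0.9599 = 0.71753
  25–29: 5 × 0.3507 × 0.9501 = 1.66600
  30–34: 5 × 0.3516 × 0.9316 = 1.63775
  35–39: 5 × 0.1843 × 0.9141 = 0.84234
  40–44: 5 × 0.0421 × 0.9055 = 0.19061
  45–49: 5 × 0.0064 × 0.8941 = 0.02861
Sum = 5.26769
NRR = 0.48544 × 5.26769 = 2.55715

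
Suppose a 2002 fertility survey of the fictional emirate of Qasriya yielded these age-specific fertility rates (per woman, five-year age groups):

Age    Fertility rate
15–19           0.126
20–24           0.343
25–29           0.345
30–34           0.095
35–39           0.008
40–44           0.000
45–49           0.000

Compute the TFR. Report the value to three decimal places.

Sum of ASFRs = 0.126 + 0.343 + 0.345 + 0.095 + 0.008 + 0.000 + 0.000 = 0.917
TFR = 5 × 0.917 = 4.585

4.585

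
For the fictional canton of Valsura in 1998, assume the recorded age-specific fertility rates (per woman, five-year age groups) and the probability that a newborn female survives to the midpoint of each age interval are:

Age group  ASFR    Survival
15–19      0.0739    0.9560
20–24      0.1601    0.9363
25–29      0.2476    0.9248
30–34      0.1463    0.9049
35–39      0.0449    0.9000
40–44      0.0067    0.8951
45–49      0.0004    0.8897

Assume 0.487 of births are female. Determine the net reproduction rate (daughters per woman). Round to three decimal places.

Proportion female at birth = 0.487.
Per-age-group product (5 × ASFR × survival probability):
  15–19: 5 × 0.0739 × 0.9560 = 0.35324
  20–24: 5 × 0.1601 × 0.9363 = 0.74951
  25–29: 5 × 0.2476 × 0.9248 = 1.14490
  30–34: 5 × 0.1463 × 0.9049 = 0.66193
  35–39: 5 × 0.0449 × 0.9000 = 0.20205
  40–44: 5 × 0.0067 × 0.8951 = 0.02999
  45–49: 5 × 0.0004 × 0.8897 = 0.00178
Sum = 3.14340
NRR = 0.487 × 3.14340 = 1.53084

1.531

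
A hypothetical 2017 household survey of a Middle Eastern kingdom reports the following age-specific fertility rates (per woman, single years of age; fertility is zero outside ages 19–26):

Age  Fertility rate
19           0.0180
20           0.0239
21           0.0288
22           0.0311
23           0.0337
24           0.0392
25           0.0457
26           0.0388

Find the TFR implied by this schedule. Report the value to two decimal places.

0.26

Sum of ASFRs = 0.0180 + 0.0239 + 0.0288 + 0.0311 + 0.0337 + 0.0392 + 0.0457 + 0.0388 = 0.2592
TFR = 0.2592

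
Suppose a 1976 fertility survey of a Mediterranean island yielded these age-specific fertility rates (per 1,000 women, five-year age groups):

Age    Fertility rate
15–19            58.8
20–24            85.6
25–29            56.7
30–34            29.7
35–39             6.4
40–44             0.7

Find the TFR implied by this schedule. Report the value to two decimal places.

1.19

Sum of ASFRs = 58.8 + 85.6 + 56.7 + 29.7 + 6.4 + 0.7 = 237.9
TFR = 5 × 237.9 / 1000 = 1.1895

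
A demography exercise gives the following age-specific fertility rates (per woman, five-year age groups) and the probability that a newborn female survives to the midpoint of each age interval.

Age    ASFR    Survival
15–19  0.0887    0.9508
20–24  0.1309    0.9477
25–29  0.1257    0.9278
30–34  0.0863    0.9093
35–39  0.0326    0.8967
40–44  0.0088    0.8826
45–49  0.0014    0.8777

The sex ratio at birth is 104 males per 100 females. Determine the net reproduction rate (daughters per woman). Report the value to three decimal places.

1.083

Proportion female at birth = 100 / (100 + 104) = 0.49020.
Survival-weighted fertility by age (5·fₓ·Sₓ):
  15–19: 5 × 0.0887 × 0.9508 = 0.42168
  20–24: 5 × 0.1309 × 0.9477 = 0.62027
  25–29: 5 × 0.1257 × 0.9278 = 0.58312
  30–34: 5 × 0.0863 × 0.9093 = 0.39236
  35–39: 5 × 0.0326 × 0.8967 = 0.14616
  40–44: 5 × 0.0088 × 0.8826 = 0.03883
  45–49: 5 × 0.0014 × 0.8777 = 0.00614
Sum = 2.20856
NRR = 0.49020 × 2.20856 = 1.08264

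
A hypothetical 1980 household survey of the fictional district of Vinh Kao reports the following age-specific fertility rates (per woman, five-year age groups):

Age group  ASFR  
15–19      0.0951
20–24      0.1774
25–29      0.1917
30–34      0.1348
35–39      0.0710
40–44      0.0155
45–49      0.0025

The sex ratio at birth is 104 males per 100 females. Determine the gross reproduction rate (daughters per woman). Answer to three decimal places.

Proportion female at birth = 100 / (100 + 104) = 0.49020.
Sum of ASFRs = 0.0951 + 0.1774 + 0.1917 + 0.1348 + 0.0710 + 0.0155 + 0.0025 = 0.6880
TFR = 5 × 0.6880 = 3.44
GRR = 0.49020 × 3.44 = 1.68629

1.686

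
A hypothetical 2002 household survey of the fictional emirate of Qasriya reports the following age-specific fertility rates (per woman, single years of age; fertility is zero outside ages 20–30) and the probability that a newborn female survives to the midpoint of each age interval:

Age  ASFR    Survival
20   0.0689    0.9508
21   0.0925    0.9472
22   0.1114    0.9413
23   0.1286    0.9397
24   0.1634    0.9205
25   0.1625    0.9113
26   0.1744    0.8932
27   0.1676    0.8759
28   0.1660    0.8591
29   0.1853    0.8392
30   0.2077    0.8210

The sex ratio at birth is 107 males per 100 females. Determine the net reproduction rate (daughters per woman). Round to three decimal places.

Proportion female at birth = 100 / (100 + 107) = 0.48309.
Weighting each age-specific rate by interval width and survival:
  20: 1 × 0.0689 × 0.9508 = 0.06551
  21: 1 × 0.0925 × 0.9472 = 0.08762
  22: 1 × 0.1114 × 0.9413 = 0.10486
  23: 1 × 0.1286 × 0.9397 = 0.12085
  24: 1 × 0.1634 × 0.9205 = 0.15041
  25: 1 × 0.1625 × 0.9113 = 0.14809
  26: 1 × 0.1744 × 0.8932 = 0.15577
  27: 1 × 0.1676 × 0.8759 = 0.14680
  28: 1 × 0.1660 × 0.8591 = 0.14261
  29: 1 × 0.1853 × 0.8392 = 0.15550
  30: 1 × 0.2077 × 0.8210 = 0.17052
Sum = 1.44854
NRR = 0.48309 × 1.44854 = 0.69978

0.700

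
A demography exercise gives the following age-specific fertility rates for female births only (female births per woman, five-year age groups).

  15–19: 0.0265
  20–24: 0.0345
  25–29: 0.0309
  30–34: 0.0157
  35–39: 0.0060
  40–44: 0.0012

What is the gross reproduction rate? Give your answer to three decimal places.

Sum of female ASFRs = 0.0265 + 0.0345 + 0.0309 + 0.0157 + 0.0060 + 0.0012 = 0.1148
GRR = 5 × 0.1148 = 0.574

0.574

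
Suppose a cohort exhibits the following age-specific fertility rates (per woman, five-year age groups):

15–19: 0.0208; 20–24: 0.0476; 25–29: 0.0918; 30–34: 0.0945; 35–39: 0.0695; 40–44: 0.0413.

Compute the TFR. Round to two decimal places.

1.83

Sum of ASFRs = 0.0208 + 0.0476 + 0.0918 + 0.0945 + 0.0695 + 0.0413 = 0.3655
TFR = 5 × 0.3655 = 1.8275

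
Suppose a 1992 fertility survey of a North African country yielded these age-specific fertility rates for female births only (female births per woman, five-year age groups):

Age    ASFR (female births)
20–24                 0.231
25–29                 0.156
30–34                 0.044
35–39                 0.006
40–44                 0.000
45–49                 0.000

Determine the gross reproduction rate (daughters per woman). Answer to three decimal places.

Sum of female ASFRs = 0.231 + 0.156 + 0.044 + 0.006 + 0.000 + 0.000 = 0.437
GRR = 5 × 0.437 = 2.185

2.185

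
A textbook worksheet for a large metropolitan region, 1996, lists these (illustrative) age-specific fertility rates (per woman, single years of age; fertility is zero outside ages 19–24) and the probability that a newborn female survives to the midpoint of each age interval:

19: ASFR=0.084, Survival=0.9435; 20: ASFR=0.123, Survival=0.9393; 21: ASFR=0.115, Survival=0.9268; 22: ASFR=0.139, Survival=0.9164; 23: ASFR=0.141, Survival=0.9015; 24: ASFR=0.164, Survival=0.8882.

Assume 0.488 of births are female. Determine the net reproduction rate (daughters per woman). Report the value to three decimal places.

0.342

Proportion female at birth = 0.488.
Weighting each age-specific rate by interval width and survival:
  19: 1 × 0.084 × 0.9435 = 0.07925
  20: 1 × 0.123 × 0.9393 = 0.11553
  21: 1 × 0.115 × 0.9268 = 0.10658
  22: 1 × 0.139 × 0.9164 = 0.12738
  23: 1 × 0.141 × 0.9015 = 0.12711
  24: 1 × 0.164 × 0.8882 = 0.14566
Sum = 0.70151
NRR = 0.488 × 0.70151 = 0.34234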